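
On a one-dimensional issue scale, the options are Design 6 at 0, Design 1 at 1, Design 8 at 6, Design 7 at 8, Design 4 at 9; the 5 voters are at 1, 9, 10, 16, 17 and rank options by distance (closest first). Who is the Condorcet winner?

With single-peaked preferences on a line, the Condorcet winner is the candidate closest to the median voter.
The median voter (position 10) is closest to Design 4 at 9.
Check: Design 4 vs Design 8 — voters closer to Design 4: 4 of 5.

Design 4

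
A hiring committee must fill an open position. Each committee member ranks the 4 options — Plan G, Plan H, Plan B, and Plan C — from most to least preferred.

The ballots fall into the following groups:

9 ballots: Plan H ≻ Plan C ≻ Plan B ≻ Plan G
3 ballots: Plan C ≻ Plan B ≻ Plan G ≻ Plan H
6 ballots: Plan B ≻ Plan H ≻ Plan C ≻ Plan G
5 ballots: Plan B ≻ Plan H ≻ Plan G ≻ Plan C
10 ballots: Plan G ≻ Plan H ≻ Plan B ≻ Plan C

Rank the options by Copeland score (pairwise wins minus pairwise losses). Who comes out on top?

Plan H

Pairwise results:
  Plan G vs Plan H: Plan H wins 20–13.
  Plan G vs Plan B: Plan B wins 23–10.
  Plan G vs Plan C: Plan C wins 18–15.
  Plan H vs Plan B: Plan H wins 19–14.
  Plan H vs Plan C: Plan H wins 30–3.
  Plan B vs Plan C: Plan B wins 21–12.
Copeland scores (wins − losses):
  Plan G: 0 − 3 = -3
  Plan H: 3 − 0 = 3
  Plan B: 2 − 1 = 1
  Plan C: 1 − 2 = -1
Plan H has the best Copeland score.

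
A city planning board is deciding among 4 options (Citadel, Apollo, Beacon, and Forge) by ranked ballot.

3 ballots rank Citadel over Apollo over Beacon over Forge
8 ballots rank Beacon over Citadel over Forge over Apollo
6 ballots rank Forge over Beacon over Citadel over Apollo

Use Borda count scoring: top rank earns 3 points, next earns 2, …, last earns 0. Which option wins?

Borda scores:
  Citadel: 3·3 + 8·2 + 6·1 = 31
  Apollo: 3·2 + 8·0 + 6·0 = 6
  Beacon: 3·1 + 8·3 + 6·2 = 39
  Forge: 3·0 + 8·1 + 6·3 = 26
Beacon has the highest total.

Beacon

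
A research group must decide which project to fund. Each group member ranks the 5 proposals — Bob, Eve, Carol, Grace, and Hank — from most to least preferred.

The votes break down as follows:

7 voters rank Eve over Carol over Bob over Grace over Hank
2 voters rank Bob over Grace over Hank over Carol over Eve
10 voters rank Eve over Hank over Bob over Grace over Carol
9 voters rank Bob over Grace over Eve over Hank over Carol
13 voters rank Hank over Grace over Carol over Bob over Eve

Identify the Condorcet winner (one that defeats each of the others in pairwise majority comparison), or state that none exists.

None — there is no Condorcet winner

Head-to-head results (41 voters total):
Bob vs Eve: Bob wins 24–17.
Bob vs Carol: Bob wins 21–20.
Bob vs Grace: Bob wins 28–13.
Bob vs Hank: Hank wins 23–18.
Eve vs Carol: Eve wins 26–15.
Eve vs Grace: Grace wins 24–17.
Eve vs Hank: Eve wins 26–15.
Carol vs Grace: Grace wins 34–7.
Carol vs Hank: Hank wins 34–7.
Grace vs Hank: Hank wins 23–18.
No candidate beats all others: Bob beats Eve beats Hank beats Bob, a majority cycle.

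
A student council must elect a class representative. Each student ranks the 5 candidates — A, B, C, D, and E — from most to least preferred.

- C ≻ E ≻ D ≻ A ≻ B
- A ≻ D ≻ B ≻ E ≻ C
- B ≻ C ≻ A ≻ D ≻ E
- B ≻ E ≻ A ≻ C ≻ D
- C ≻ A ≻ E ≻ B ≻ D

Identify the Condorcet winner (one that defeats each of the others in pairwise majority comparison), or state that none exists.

No Condorcet winner

Head-to-head results (5 voters total):
A vs B: A wins 3–2.
A vs C: C wins 3–2.
A vs D: A wins 4–1.
A vs E: A wins 3–2.
B vs C: B wins 3–2.
B vs D: B wins 3–2.
B vs E: B wins 3–2.
C vs D: C wins 4–1.
C vs E: C wins 3–2.
D vs E: E wins 3–2.
No candidate beats all others: A beats B beats C beats A, a majority cycle.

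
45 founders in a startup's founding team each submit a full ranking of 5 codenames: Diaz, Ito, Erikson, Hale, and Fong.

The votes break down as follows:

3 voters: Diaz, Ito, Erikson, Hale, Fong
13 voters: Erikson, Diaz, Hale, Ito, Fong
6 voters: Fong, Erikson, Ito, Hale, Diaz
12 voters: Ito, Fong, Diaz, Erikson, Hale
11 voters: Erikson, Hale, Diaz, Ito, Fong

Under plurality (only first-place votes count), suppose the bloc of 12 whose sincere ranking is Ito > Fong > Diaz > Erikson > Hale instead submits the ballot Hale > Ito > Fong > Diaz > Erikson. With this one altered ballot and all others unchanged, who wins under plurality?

Erikson

First-place totals with the altered ballot: Diaz 3, Ito 0, Erikson 24, Hale 12, Fong 6.
The winner is unchanged: still Erikson.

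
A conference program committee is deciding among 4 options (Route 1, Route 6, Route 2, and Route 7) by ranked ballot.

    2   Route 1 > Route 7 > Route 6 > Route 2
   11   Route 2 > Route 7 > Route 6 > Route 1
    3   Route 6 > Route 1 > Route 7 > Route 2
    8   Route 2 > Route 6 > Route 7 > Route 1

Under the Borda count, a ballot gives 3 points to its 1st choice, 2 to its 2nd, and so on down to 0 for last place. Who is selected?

Route 2

Borda scores:
  Route 1: 2·3 + 11·0 + 3·2 + 8·0 = 12
  Route 6: 2·1 + 11·1 + 3·3 + 8·2 = 38
  Route 2: 2·0 + 11·3 + 3·0 + 8·3 = 57
  Route 7: 2·2 + 11·2 + 3·1 + 8·1 = 37
Route 2 has the highest total.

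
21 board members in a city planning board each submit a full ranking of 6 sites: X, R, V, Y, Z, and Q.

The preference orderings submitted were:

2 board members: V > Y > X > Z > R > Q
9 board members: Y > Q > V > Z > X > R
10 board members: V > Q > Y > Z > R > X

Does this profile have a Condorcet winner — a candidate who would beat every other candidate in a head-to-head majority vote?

Yes

Head-to-head results (21 voters total):
X vs R: X wins 11–10.
X vs V: V wins 21–0.
X vs Y: Y wins 21–0.
X vs Z: Z wins 19–2.
X vs Q: Q wins 19–2.
R vs V: V wins 21–0.
R vs Y: Y wins 21–0.
R vs Z: Z wins 21–0.
R vs Q: Q wins 19–2.
V vs Y: V wins 12–9.
V vs Z: V wins 21–0.
V vs Q: V wins 12–9.
Y vs Z: Y wins 21–0.
Y vs Q: Y wins 11–10.
Z vs Q: Q wins 19–2.
V beats each rival — X (21–0), R (21–0), Y (12–9), Z (21–0), Q (12–9) — so V is the Condorcet winner.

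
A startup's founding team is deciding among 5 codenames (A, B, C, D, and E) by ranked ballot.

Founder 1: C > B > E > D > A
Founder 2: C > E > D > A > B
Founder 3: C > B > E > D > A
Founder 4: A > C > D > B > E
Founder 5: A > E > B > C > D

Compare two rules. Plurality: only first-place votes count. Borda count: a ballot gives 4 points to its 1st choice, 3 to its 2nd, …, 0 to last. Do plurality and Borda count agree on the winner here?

Plurality first-place counts: A 2, B 0, C 3, D 0, E 0 → C.
Borda totals: A 9, B 9, C 16, D 6, E 10 → C.
The two rules agree on C.

Yes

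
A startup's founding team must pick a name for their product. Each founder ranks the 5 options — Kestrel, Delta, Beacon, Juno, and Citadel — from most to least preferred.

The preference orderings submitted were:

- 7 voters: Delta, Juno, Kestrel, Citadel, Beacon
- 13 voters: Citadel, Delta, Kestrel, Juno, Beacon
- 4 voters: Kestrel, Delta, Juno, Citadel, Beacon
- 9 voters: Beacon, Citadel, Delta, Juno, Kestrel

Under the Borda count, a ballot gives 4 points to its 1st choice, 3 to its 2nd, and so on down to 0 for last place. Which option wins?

Delta

Borda scores:
  Kestrel: 7·2 + 13·2 + 4·4 + 9·0 = 56
  Delta: 7·4 + 13·3 + 4·3 + 9·2 = 97
  Beacon: 7·0 + 13·0 + 4·0 + 9·4 = 36
  Juno: 7·3 + 13·1 + 4·2 + 9·1 = 51
  Citadel: 7·1 + 13·4 + 4·1 + 9·3 = 90
Delta has the highest total.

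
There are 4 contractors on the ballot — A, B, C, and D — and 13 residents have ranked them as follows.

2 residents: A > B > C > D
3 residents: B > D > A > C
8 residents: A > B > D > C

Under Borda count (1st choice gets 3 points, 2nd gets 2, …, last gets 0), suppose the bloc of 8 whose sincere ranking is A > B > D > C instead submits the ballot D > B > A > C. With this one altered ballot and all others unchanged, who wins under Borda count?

D

Borda totals with the altered ballot: A 17, B 29, C 2, D 30.
The switch changes the winner from A to D.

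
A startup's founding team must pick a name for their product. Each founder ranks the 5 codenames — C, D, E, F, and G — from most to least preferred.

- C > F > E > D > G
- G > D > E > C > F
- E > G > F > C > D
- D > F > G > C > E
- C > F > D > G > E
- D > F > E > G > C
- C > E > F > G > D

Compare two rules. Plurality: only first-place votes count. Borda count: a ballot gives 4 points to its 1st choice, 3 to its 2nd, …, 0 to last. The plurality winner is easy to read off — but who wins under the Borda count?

F

Plurality first-place counts: C 3, D 2, E 1, F 0, G 1 → C.
Borda totals: C 15, D 14, E 13, F 16, G 12 → F.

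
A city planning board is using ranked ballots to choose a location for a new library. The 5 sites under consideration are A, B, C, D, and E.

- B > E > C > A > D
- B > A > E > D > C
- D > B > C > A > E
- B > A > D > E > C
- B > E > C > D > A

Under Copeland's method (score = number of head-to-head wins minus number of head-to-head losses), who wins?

B

Pairwise results:
  A vs B: B wins 5–0.
  A vs C: C wins 3–2.
  A vs D: A wins 3–2.
  A vs E: A wins 3–2.
  B vs C: B wins 5–0.
  B vs D: B wins 4–1.
  B vs E: B wins 5–0.
  C vs D: D wins 3–2.
  C vs E: E wins 4–1.
  D vs E: E wins 3–2.
Copeland scores (wins − losses):
  A: 2 − 2 = 0
  B: 4 − 0 = 4
  C: 1 − 3 = -2
  D: 1 − 3 = -2
  E: 2 − 2 = 0
B has the best Copeland score.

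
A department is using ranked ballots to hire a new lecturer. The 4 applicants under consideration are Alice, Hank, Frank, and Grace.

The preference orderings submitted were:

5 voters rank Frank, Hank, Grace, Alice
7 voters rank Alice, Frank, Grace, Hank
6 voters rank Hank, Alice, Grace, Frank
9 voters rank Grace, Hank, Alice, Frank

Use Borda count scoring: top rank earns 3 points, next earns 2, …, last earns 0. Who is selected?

Hank

Borda scores:
  Alice: 5·0 + 7·3 + 6·2 + 9·1 = 42
  Hank: 5·2 + 7·0 + 6·3 + 9·2 = 46
  Frank: 5·3 + 7·2 + 6·0 + 9·0 = 29
  Grace: 5·1 + 7·1 + 6·1 + 9·3 = 45
Hank has the highest total.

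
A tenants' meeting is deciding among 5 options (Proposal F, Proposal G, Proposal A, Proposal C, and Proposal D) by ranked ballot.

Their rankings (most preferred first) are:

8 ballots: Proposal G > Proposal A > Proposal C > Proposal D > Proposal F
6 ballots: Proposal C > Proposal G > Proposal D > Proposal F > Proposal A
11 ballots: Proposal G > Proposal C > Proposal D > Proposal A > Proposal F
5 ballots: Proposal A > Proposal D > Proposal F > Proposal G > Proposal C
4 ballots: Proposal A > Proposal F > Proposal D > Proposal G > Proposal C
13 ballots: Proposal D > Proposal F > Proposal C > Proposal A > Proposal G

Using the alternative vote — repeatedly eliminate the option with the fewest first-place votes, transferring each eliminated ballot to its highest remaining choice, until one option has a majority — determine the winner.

Round 1: Proposal G 19, Proposal D 13, Proposal A 9, Proposal C 6, Proposal F 0. Proposal F has the fewest and is eliminated.
Round 2: Proposal G 19, Proposal D 13, Proposal A 9, Proposal C 6. Proposal C has the fewest and is eliminated.
Round 3: Proposal G 25, Proposal D 13, Proposal A 9. Proposal G has a majority.

Proposal G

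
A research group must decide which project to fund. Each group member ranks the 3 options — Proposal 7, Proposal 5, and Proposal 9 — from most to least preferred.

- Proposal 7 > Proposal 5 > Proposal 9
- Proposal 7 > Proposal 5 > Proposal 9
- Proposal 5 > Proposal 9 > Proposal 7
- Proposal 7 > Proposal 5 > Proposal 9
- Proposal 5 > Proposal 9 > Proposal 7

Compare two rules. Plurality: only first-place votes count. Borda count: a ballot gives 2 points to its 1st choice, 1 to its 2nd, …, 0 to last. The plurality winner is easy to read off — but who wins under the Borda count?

Plurality first-place counts: Proposal 7 3, Proposal 5 2, Proposal 9 0 → Proposal 7.
Borda totals: Proposal 7 6, Proposal 5 7, Proposal 9 2 → Proposal 5.

Proposal 5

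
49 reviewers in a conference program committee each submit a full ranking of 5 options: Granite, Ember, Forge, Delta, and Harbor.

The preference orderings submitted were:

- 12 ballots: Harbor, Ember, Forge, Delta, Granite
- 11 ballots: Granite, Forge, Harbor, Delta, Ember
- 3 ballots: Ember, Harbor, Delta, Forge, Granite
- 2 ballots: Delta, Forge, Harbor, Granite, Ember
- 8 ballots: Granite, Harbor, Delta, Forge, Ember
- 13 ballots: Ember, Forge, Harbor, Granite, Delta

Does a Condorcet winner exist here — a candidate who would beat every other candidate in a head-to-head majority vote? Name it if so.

There is no Condorcet winner

Head-to-head results (49 voters total):
Granite vs Ember: Ember wins 28–21.
Granite vs Forge: Forge wins 30–19.
Granite vs Delta: Granite wins 32–17.
Granite vs Harbor: Harbor wins 30–19.
Ember vs Forge: Ember wins 28–21.
Ember vs Delta: Ember wins 28–21.
Ember vs Harbor: Harbor wins 33–16.
Forge vs Delta: Forge wins 36–13.
Forge vs Harbor: Forge wins 26–23.
Delta vs Harbor: Harbor wins 47–2.
No candidate beats all others: Ember beats Forge beats Harbor beats Ember, a majority cycle.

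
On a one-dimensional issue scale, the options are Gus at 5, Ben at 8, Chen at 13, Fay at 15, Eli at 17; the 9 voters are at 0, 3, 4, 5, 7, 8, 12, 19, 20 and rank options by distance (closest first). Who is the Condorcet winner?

With single-peaked preferences on a line, the Condorcet winner is the candidate closest to the median voter.
The median voter (position 7) is closest to Ben at 8.
Check: Ben vs Fay — voters closer to Ben: 6 of 9.

Ben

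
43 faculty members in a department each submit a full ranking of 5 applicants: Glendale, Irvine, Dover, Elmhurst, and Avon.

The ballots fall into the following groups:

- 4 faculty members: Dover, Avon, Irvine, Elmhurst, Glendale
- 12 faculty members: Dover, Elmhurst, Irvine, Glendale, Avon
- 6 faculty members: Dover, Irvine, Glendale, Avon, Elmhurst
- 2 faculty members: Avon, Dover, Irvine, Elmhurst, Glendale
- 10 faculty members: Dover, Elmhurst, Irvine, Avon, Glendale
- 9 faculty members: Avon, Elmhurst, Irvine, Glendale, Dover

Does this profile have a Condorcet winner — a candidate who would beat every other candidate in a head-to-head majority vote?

Head-to-head results (43 voters total):
Glendale vs Irvine: Irvine wins 43–0.
Glendale vs Dover: Dover wins 34–9.
Glendale vs Elmhurst: Elmhurst wins 37–6.
Glendale vs Avon: Avon wins 25–18.
Irvine vs Dover: Dover wins 34–9.
Irvine vs Elmhurst: Elmhurst wins 31–12.
Irvine vs Avon: Irvine wins 28–15.
Dover vs Elmhurst: Dover wins 34–9.
Dover vs Avon: Dover wins 32–11.
Elmhurst vs Avon: Elmhurst wins 22–21.
Dover beats each rival — Glendale (34–9), Irvine (34–9), Elmhurst (34–9), Avon (32–11) — so Dover is the Condorcet winner.

Yes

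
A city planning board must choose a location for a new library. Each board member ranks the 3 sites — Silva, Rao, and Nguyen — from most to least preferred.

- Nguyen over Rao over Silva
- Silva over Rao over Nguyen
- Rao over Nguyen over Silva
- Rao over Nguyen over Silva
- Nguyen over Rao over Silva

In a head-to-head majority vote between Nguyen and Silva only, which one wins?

Nguyen

Ballots ranking Nguyen above Silva: 4.
Ballots ranking Silva above Nguyen: 1.
Nguyen wins the head-to-head, 4–1.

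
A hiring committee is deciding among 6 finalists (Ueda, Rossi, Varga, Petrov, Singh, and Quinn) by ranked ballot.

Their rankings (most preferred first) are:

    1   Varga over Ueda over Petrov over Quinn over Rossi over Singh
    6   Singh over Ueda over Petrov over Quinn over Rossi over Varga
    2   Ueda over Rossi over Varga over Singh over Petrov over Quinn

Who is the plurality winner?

Singh

First-place vote totals:
  Ueda: 2
  Rossi: 0
  Varga: 1
  Petrov: 0
  Singh: 6
  Quinn: 0
Singh has the most first-place votes.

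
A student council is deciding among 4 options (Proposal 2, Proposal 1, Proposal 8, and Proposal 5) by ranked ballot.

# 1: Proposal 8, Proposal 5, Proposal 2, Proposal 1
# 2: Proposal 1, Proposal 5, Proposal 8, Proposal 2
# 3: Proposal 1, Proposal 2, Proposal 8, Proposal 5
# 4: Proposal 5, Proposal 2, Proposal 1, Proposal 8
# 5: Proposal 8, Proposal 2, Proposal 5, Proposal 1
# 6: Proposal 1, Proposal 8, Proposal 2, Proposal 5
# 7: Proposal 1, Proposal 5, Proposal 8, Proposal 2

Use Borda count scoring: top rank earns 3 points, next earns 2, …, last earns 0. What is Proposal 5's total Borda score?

10

Borda scores:
  Proposal 2: 1 + 0 + 2 + 2 + 2 + 1 + 0 = 8
  Proposal 1: 0 + 3 + 3 + 1 + 0 + 3 + 3 = 13
  Proposal 8: 3 + 1 + 1 + 0 + 3 + 2 + 1 = 11
  Proposal 5: 2 + 2 + 0 + 3 + 1 + 0 + 2 = 10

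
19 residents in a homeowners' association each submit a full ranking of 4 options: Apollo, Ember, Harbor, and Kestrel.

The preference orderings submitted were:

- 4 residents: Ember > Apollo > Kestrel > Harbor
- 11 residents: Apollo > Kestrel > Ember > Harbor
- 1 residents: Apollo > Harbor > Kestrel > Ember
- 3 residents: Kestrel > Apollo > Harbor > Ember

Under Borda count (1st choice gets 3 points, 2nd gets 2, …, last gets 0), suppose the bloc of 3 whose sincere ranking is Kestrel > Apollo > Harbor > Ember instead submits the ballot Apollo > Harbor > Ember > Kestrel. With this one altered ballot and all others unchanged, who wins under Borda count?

Borda totals with the altered ballot: Apollo 53, Ember 26, Harbor 8, Kestrel 27.
The winner is unchanged: still Apollo.

Apollo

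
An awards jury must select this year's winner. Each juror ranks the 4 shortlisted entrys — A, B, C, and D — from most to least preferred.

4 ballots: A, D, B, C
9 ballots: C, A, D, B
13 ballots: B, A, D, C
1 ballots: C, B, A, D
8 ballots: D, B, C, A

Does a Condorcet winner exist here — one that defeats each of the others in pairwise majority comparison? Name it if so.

There is no Condorcet winner

Head-to-head results (35 voters total):
A vs B: B wins 22–13.
A vs C: C wins 18–17.
A vs D: A wins 27–8.
B vs C: B wins 25–10.
B vs D: D wins 21–14.
C vs D: D wins 25–10.
No candidate beats all others: A beats D beats B beats A, a majority cycle.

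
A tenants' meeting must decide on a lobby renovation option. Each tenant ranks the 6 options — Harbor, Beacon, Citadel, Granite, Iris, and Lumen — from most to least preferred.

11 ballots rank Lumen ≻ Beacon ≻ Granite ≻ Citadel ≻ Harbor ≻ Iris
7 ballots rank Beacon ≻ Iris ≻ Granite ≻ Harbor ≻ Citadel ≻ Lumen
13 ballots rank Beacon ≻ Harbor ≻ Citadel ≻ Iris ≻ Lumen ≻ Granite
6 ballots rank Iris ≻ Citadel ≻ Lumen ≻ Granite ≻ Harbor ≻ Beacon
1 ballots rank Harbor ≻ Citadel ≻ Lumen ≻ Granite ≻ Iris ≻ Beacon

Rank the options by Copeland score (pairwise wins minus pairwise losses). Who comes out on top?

Pairwise results:
  Harbor vs Beacon: Beacon wins 31–7.
  Harbor vs Citadel: Harbor wins 21–17.
  Harbor vs Granite: Granite wins 24–14.
  Harbor vs Iris: Harbor wins 25–13.
  Harbor vs Lumen: Harbor wins 21–17.
  Beacon vs Citadel: Beacon wins 31–7.
  Beacon vs Granite: Beacon wins 31–7.
  Beacon vs Iris: Beacon wins 31–7.
  Beacon vs Lumen: Beacon wins 20–18.
  Citadel vs Granite: Citadel wins 20–18.
  Citadel vs Iris: Citadel wins 25–13.
  Citadel vs Lumen: Citadel wins 27–11.
  Granite vs Iris: Iris wins 26–12.
  Granite vs Lumen: Lumen wins 31–7.
  Iris vs Lumen: Iris wins 26–12.
Copeland scores (wins − losses):
  Harbor: 3 − 2 = 1
  Beacon: 5 − 0 = 5
  Citadel: 3 − 2 = 1
  Granite: 1 − 4 = -3
  Iris: 2 − 3 = -1
  Lumen: 1 − 4 = -3
Beacon has the best Copeland score.

Beacon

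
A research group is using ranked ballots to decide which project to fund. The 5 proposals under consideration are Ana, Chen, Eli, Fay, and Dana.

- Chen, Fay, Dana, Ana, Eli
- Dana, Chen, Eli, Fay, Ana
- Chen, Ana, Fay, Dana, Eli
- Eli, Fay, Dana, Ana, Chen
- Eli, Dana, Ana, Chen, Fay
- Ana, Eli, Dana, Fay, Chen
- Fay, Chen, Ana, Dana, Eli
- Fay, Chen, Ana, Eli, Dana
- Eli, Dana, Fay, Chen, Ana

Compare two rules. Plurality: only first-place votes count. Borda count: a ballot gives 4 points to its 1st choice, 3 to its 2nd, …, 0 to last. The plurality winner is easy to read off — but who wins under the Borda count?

Fay

Plurality first-place counts: Ana 1, Chen 2, Eli 3, Fay 2, Dana 1 → Eli.
Borda totals: Ana 15, Chen 19, Eli 18, Fay 20, Dana 18 → Fay.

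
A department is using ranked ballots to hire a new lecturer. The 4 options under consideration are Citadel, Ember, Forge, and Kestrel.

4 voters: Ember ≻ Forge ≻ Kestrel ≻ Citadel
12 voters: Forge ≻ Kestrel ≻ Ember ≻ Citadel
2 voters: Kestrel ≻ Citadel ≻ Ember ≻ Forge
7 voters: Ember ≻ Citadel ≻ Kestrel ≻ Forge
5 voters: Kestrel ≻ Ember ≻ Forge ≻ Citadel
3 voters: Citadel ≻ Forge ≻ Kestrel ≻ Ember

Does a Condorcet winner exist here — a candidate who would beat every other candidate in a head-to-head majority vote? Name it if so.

Head-to-head results (33 voters total):
Citadel vs Ember: Ember wins 28–5.
Citadel vs Forge: Forge wins 21–12.
Citadel vs Kestrel: Kestrel wins 23–10.
Ember vs Forge: Ember wins 18–15.
Ember vs Kestrel: Kestrel wins 22–11.
Forge vs Kestrel: Forge wins 19–14.
No candidate beats all others: Ember beats Forge beats Kestrel beats Ember, a majority cycle.

No Condorcet winner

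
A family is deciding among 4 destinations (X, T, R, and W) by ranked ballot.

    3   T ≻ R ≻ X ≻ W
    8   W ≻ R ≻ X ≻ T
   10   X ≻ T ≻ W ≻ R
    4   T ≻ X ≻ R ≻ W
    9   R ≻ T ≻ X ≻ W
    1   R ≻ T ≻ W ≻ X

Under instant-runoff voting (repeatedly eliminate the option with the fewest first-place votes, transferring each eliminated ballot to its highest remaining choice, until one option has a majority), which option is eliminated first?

T

Round 1: X 10, R 10, W 8, T 7. T has the fewest and is eliminated.
Round 2: X 14, R 13, W 8. W has the fewest and is eliminated.
Round 3: R 21, X 14. R has a majority.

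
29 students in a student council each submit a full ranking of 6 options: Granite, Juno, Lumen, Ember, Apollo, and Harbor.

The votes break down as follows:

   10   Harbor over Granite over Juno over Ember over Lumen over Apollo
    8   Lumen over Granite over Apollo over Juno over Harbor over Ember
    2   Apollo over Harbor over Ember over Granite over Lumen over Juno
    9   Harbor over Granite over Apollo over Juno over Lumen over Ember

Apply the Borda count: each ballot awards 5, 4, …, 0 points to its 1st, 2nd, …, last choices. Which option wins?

Borda scores:
  Granite: 10·4 + 8·4 + 2·2 + 9·4 = 112
  Juno: 10·3 + 8·2 + 2·0 + 9·2 = 64
  Lumen: 10·1 + 8·5 + 2·1 + 9·1 = 61
  Ember: 10·2 + 8·0 + 2·3 + 9·0 = 26
  Apollo: 10·0 + 8·3 + 2·5 + 9·3 = 61
  Harbor: 10·5 + 8·1 + 2·4 + 9·5 = 111
Granite has the highest total.

Granite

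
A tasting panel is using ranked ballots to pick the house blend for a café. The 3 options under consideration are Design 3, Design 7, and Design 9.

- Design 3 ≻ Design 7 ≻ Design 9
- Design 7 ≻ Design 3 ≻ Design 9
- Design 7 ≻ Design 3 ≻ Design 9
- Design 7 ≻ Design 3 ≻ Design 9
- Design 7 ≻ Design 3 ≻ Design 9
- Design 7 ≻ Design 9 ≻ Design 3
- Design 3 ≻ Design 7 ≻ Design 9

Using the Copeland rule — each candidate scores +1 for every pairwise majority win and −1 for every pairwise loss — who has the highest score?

Pairwise results:
  Design 3 vs Design 7: Design 7 wins 5–2.
  Design 3 vs Design 9: Design 3 wins 6–1.
  Design 7 vs Design 9: Design 7 wins 7–0.
Copeland scores (wins − losses):
  Design 3: 1 − 1 = 0
  Design 7: 2 − 0 = 2
  Design 9: 0 − 2 = -2
Design 7 has the best Copeland score.

Design 7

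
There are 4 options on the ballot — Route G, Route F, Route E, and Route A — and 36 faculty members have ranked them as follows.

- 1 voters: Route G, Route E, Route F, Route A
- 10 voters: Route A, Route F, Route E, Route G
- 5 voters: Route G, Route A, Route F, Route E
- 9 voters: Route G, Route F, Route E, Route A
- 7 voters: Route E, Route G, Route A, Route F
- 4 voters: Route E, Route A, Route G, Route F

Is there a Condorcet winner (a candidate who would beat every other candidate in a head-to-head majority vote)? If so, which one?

Head-to-head results (36 voters total):
Route G vs Route F: Route G wins 26–10.
Route G vs Route E: Route E wins 21–15.
Route G vs Route A: Route G wins 22–14.
Route F vs Route E: Route F wins 24–12.
Route F vs Route A: Route A wins 26–10.
Route E vs Route A: Route E wins 21–15.
No candidate beats all others: Route G beats Route F beats Route E beats Route G, a majority cycle.

None — there is no Condorcet winner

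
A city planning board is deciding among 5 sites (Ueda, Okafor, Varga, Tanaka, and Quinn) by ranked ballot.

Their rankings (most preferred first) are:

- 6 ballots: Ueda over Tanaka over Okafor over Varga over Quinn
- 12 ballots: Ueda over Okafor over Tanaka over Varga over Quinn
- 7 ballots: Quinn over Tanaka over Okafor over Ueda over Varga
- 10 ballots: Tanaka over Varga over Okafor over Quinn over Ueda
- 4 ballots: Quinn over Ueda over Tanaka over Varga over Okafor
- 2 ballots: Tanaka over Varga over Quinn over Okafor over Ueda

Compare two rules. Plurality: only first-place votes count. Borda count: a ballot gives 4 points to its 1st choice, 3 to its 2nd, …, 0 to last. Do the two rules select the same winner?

No

Plurality first-place counts: Ueda 18, Okafor 0, Varga 0, Tanaka 12, Quinn 11 → Ueda.
Borda totals: Ueda 91, Okafor 84, Varga 58, Tanaka 119, Quinn 58 → Tanaka.
The two rules disagree: plurality picks Ueda, Borda picks Tanaka.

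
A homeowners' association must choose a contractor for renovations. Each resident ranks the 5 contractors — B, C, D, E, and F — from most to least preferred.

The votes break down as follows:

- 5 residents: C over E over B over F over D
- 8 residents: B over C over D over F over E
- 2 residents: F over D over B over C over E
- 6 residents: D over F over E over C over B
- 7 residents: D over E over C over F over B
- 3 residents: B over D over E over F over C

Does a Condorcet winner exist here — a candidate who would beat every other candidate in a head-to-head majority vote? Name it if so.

Head-to-head results (31 voters total):
B vs C: C wins 18–13.
B vs D: B wins 16–15.
B vs E: E wins 18–13.
B vs F: B wins 16–15.
C vs D: D wins 18–13.
C vs E: E wins 16–15.
C vs F: C wins 20–11.
D vs E: D wins 26–5.
D vs F: D wins 24–7.
E vs F: F wins 16–15.
No candidate beats all others: B beats D beats C beats B, a majority cycle.

None — there is no Condorcet winner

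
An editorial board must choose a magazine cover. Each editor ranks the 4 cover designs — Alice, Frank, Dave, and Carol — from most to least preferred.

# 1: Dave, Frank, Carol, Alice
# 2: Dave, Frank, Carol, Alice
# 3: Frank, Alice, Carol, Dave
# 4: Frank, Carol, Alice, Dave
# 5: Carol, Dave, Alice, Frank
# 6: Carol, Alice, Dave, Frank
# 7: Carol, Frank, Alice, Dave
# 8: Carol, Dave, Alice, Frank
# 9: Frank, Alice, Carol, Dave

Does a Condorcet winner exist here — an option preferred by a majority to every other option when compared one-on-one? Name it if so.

Head-to-head results (9 voters total):
Alice vs Frank: Frank wins 6–3.
Alice vs Dave: Alice wins 5–4.
Alice vs Carol: Carol wins 7–2.
Frank vs Dave: Dave wins 5–4.
Frank vs Carol: Frank wins 5–4.
Dave vs Carol: Carol wins 7–2.
No candidate beats all others: Alice beats Dave beats Frank beats Alice, a majority cycle.

No Condorcet winner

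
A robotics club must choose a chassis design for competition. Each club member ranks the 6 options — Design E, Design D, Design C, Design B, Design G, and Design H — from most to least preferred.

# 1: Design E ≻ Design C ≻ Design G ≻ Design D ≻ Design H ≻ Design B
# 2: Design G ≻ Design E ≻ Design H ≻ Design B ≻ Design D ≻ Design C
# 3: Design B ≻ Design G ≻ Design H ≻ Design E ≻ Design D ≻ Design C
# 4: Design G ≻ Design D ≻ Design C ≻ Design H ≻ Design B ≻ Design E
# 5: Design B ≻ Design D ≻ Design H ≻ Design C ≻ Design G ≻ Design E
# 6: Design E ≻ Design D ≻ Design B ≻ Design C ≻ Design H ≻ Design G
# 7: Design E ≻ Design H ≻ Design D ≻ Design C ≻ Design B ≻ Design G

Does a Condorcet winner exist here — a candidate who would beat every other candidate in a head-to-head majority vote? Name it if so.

No Condorcet winner

Head-to-head results (7 voters total):
Design E vs Design D: Design E wins 5–2.
Design E vs Design C: Design E wins 5–2.
Design E vs Design B: Design E wins 4–3.
Design E vs Design G: Design G wins 4–3.
Design E vs Design H: Design E wins 4–3.
Design D vs Design C: Design D wins 6–1.
Design D vs Design B: Design D wins 4–3.
Design D vs Design G: Design G wins 4–3.
Design D vs Design H: Design D wins 4–3.
Design C vs Design B: Design B wins 4–3.
Design C vs Design G: Design C wins 4–3.
Design C vs Design H: Design H wins 4–3.
Design B vs Design G: Design B wins 4–3.
Design B vs Design H: Design H wins 4–3.
Design G vs Design H: Design G wins 4–3.
No candidate beats all others: Design E beats Design C beats Design G beats Design E, a majority cycle.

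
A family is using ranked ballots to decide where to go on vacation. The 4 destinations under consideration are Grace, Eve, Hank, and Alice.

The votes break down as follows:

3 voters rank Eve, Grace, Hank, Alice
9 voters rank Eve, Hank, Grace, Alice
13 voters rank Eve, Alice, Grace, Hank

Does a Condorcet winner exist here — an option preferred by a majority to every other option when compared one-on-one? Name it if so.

Eve

Head-to-head results (25 voters total):
Grace vs Eve: Eve wins 25–0.
Grace vs Hank: Grace wins 16–9.
Grace vs Alice: Alice wins 13–12.
Eve vs Hank: Eve wins 25–0.
Eve vs Alice: Eve wins 25–0.
Hank vs Alice: Alice wins 13–12.
Eve beats each rival — Grace (25–0), Hank (25–0), Alice (25–0) — so Eve is the Condorcet winner.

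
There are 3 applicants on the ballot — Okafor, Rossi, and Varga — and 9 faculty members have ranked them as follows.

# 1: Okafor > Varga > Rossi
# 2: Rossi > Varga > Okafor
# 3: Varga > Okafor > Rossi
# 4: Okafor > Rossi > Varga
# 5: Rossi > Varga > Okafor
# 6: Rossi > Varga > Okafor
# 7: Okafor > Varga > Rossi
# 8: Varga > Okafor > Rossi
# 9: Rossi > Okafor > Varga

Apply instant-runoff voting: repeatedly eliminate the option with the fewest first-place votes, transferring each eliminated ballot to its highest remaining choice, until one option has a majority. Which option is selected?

Okafor

Round 1: Rossi 4, Okafor 3, Varga 2. Varga has the fewest and is eliminated.
Round 2: Okafor 5, Rossi 4. Okafor has a majority.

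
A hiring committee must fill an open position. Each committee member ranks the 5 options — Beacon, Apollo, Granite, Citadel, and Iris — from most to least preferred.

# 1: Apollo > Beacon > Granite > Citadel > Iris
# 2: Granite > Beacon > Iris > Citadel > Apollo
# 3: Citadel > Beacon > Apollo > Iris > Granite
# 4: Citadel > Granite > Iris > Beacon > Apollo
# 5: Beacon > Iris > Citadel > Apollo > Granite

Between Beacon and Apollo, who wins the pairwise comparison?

Beacon

Ballots ranking Beacon above Apollo: 4.
Ballots ranking Apollo above Beacon: 1.
Beacon wins the head-to-head, 4–1.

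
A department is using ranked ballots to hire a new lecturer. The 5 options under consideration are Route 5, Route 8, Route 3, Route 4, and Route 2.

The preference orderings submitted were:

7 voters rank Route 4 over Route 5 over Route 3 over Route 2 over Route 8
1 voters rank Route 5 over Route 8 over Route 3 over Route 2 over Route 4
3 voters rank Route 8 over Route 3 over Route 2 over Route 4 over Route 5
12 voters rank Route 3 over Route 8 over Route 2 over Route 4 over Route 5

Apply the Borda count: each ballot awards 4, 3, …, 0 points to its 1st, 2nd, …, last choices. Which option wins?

Route 3

Borda scores:
  Route 5: 7·3 + 4 + 3·0 + 12·0 = 25
  Route 8: 7·0 + 3 + 3·4 + 12·3 = 51
  Route 3: 7·2 + 2 + 3·3 + 12·4 = 73
  Route 4: 7·4 + 0 + 3·1 + 12·1 = 43
  Route 2: 7·1 + 1 + 3·2 + 12·2 = 38
Route 3 has the highest total.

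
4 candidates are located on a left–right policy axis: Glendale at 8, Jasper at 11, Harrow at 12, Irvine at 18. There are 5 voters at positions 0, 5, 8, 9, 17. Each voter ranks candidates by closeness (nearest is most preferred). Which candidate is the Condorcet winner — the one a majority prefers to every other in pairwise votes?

With single-peaked preferences on a line, the Condorcet winner is the candidate closest to the median voter.
The median voter (position 8) is closest to Glendale at 8.
Check: Glendale vs Jasper — voters closer to Glendale: 4 of 5.

Glendale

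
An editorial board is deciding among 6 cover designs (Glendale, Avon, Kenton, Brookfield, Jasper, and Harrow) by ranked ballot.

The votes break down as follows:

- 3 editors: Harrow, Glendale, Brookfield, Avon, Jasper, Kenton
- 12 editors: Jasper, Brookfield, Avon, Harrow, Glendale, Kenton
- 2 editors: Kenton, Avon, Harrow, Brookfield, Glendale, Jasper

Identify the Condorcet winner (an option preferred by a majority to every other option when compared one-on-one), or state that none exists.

Jasper

Head-to-head results (17 voters total):
Glendale vs Avon: Avon wins 14–3.
Glendale vs Kenton: Glendale wins 15–2.
Glendale vs Brookfield: Brookfield wins 14–3.
Glendale vs Jasper: Jasper wins 12–5.
Glendale vs Harrow: Harrow wins 17–0.
Avon vs Kenton: Avon wins 15–2.
Avon vs Brookfield: Brookfield wins 15–2.
Avon vs Jasper: Jasper wins 12–5.
Avon vs Harrow: Avon wins 14–3.
Kenton vs Brookfield: Brookfield wins 15–2.
Kenton vs Jasper: Jasper wins 15–2.
Kenton vs Harrow: Harrow wins 15–2.
Brookfield vs Jasper: Jasper wins 12–5.
Brookfield vs Harrow: Brookfield wins 12–5.
Jasper vs Harrow: Jasper wins 12–5.
Jasper beats each rival — Glendale (12–5), Avon (12–5), Kenton (15–2), Brookfield (12–5), Harrow (12–5) — so Jasper is the Condorcet winner.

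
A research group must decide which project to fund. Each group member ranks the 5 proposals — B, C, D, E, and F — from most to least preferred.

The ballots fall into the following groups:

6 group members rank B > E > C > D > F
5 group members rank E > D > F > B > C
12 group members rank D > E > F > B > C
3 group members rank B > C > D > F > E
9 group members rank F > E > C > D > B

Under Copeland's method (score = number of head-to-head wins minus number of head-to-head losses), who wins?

Pairwise results:
  B vs C: B wins 26–9.
  B vs D: D wins 26–9.
  B vs E: E wins 26–9.
  B vs F: F wins 26–9.
  C vs D: C wins 18–17.
  C vs E: E wins 32–3.
  C vs F: F wins 26–9.
  D vs E: E wins 20–15.
  D vs F: D wins 26–9.
  E vs F: E wins 23–12.
Copeland scores (wins − losses):
  B: 1 − 3 = -2
  C: 1 − 3 = -2
  D: 2 − 2 = 0
  E: 4 − 0 = 4
  F: 2 − 2 = 0
E has the best Copeland score.

E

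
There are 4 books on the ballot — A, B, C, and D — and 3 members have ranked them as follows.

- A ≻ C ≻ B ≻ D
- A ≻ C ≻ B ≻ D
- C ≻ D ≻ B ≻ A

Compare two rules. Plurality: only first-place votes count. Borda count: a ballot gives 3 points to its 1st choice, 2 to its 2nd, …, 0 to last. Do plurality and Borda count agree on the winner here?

Plurality first-place counts: A 2, B 0, C 1, D 0 → A.
Borda totals: A 6, B 3, C 7, D 2 → C.
The two rules disagree: plurality picks A, Borda picks C.

No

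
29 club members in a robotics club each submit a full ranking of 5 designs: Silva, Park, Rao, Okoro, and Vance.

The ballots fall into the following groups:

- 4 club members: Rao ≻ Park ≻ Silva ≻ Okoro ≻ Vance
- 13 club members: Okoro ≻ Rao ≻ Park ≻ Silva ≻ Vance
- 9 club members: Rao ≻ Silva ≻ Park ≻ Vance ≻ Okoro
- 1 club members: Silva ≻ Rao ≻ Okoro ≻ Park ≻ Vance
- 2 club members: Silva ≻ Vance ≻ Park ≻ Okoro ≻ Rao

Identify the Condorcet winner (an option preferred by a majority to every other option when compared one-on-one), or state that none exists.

No Condorcet winner

Head-to-head results (29 voters total):
Silva vs Park: Park wins 17–12.
Silva vs Rao: Rao wins 26–3.
Silva vs Okoro: Silva wins 16–13.
Silva vs Vance: Silva wins 29–0.
Park vs Rao: Rao wins 27–2.
Park vs Okoro: Park wins 15–14.
Park vs Vance: Park wins 27–2.
Rao vs Okoro: Okoro wins 15–14.
Rao vs Vance: Rao wins 27–2.
Okoro vs Vance: Okoro wins 18–11.
No candidate beats all others: Silva beats Okoro beats Rao beats Silva, a majority cycle.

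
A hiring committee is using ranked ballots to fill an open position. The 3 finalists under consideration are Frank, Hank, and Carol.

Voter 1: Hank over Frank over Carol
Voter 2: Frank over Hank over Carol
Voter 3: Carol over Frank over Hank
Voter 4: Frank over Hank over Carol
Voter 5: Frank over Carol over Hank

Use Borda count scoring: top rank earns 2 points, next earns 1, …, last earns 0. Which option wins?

Frank

Borda scores:
  Frank: 1 + 2 + 1 + 2 + 2 = 8
  Hank: 2 + 1 + 0 + 1 + 0 = 4
  Carol: 0 + 0 + 2 + 0 + 1 = 3
Frank has the highest total.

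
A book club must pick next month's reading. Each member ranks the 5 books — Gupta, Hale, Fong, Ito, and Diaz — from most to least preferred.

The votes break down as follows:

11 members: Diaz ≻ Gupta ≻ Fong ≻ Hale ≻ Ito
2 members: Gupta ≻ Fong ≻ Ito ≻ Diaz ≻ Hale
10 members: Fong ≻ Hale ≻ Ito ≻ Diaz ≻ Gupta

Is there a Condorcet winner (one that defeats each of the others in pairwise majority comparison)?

No

Head-to-head results (23 voters total):
Gupta vs Hale: Gupta wins 13–10.
Gupta vs Fong: Gupta wins 13–10.
Gupta vs Ito: Gupta wins 13–10.
Gupta vs Diaz: Diaz wins 21–2.
Hale vs Fong: Fong wins 23–0.
Hale vs Ito: Hale wins 21–2.
Hale vs Diaz: Diaz wins 13–10.
Fong vs Ito: Fong wins 23–0.
Fong vs Diaz: Fong wins 12–11.
Ito vs Diaz: Ito wins 12–11.
No candidate beats all others: Gupta beats Fong beats Diaz beats Gupta, a majority cycle.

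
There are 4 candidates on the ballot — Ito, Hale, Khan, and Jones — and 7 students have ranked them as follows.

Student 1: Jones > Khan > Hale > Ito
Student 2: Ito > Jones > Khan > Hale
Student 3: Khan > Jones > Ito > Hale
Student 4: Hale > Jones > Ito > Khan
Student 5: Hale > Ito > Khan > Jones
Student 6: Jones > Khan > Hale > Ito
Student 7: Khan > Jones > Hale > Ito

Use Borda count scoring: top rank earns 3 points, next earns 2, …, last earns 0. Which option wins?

Jones

Borda scores:
  Ito: 0 + 3 + 1 + 1 + 2 + 0 + 0 = 7
  Hale: 1 + 0 + 0 + 3 + 3 + 1 + 1 = 9
  Khan: 2 + 1 + 3 + 0 + 1 + 2 + 3 = 12
  Jones: 3 + 2 + 2 + 2 + 0 + 3 + 2 = 14
Jones has the highest total.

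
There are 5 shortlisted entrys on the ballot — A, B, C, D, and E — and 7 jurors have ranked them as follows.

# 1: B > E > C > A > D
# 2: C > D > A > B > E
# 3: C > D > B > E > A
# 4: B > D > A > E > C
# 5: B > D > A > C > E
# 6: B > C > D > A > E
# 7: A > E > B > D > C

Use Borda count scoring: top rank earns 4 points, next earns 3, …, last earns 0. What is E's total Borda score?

8

Borda scores:
  A: 1 + 2 + 0 + 2 + 2 + 1 + 4 = 12
  B: 4 + 1 + 2 + 4 + 4 + 4 + 2 = 21
  C: 2 + 4 + 4 + 0 + 1 + 3 + 0 = 14
  D: 0 + 3 + 3 + 3 + 3 + 2 + 1 = 15
  E: 3 + 0 + 1 + 1 + 0 + 0 + 3 = 8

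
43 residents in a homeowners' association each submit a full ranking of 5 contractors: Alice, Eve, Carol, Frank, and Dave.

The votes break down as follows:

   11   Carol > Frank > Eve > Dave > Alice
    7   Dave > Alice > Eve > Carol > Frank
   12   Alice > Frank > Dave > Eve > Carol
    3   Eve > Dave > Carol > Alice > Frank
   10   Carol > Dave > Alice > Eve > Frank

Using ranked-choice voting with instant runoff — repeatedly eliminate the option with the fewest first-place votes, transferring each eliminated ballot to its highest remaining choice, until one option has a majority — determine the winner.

Round 1: Carol 21, Alice 12, Dave 7, Eve 3, Frank 0. Frank has the fewest and is eliminated.
Round 2: Carol 21, Alice 12, Dave 7, Eve 3. Eve has the fewest and is eliminated.
Round 3: Carol 21, Alice 12, Dave 10. Dave has the fewest and is eliminated.
Round 4: Carol 24, Alice 19. Carol has a majority.

Carol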